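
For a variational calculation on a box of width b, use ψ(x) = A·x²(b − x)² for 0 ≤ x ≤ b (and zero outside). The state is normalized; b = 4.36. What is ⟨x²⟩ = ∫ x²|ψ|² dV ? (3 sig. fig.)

⟨x^2⟩ ≈ 5.18

⟨x²⟩ = ∫ x^2 |ψ|² dx over the full domain.
Expanding the polynomial and integrating term by term, since the A² factors cancel between numerator and denominator, ⟨x²⟩ = 3·b^2/11.
With b = 4.36, ⟨x^2⟩ = 5.184.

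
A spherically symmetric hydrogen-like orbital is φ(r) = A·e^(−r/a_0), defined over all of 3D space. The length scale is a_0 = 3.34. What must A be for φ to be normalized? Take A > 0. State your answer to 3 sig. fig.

We need A² ∫|f|² 4πr² dr = 1, taking the integral from 0 to ∞.
In 3D with spherical symmetry the volume element is 4πr² dr.
Recall ∫₀^∞ r^m e^(−r/β) dr = m!·β^(m+1), carrying out the integral gives A² · π·a_0^3.
Setting this equal to 1 gives A² = 1/(π·a_0^3).
Plugging in a_0 = 3.34 yields A = 0.09243.

A ≈ 0.0924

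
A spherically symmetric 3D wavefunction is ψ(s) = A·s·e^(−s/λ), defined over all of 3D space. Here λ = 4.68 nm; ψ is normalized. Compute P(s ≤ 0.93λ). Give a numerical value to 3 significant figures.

P ≈ 0.0409

P = ∫ |ψ|² 4πs² ds over s ≤ 0.93λ.
Normalization gives A² = 1/(3·π·λ^5).
Substituting u = s/λ, A², 4π and the length scale all cancel in the ratio: P = ∫_{0}^{0.93} u^4·e^(-2·u) du / ∫_{0}^{∞} u^4·e^(-2·u) du.
An antiderivative of u^4·e^(-2·u) is -(u^4/2 + u^3 + 3·u^2/2 + 3·u/2 + 3/4)·e^(-2·u); evaluating from 0 to 0.93 gives ≈ 0.030678, while the full integral is 3/4.
This evaluates to P = 0.04090.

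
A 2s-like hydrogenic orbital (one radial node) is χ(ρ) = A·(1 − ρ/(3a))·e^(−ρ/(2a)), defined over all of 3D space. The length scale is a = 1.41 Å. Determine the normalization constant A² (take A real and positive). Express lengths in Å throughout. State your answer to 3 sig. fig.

A^2 ≈ 0.0426 Å^(-3)

We need A² ∫|f|² 4πρ² dρ = 1, taking the integral from 0 to ∞.
The angular integral contributes 4π, leaving ∫₀^∞ ρ²|χ|² dρ.
Carrying out the integral gives A² · 8·π·a^3/3.
Plugging in a = 1.41 yields A = 0.2064.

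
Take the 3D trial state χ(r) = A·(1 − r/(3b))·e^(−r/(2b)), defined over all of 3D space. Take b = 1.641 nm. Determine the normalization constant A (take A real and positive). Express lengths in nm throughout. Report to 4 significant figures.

Normalization requires ∫|χ|² 4πr² dr = 1, integrated from 0 to ∞.
In 3D with spherical symmetry the volume element is 4πr² dr.
∫|χ|² 4πr² dr = A²·(8·π·b^3/3).
Hence A² = 1/[8·π·b^3/3].
Plugging in b = 1.641 yields A = 0.16435.

A ≈ 0.1644 nm^(-3/2)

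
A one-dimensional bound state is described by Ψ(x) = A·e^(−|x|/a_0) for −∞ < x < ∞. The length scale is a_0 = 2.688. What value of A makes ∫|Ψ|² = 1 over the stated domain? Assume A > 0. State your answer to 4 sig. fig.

A ≈ 0.6099

We need A² ∫|f|² dx = 1, taking the integral from −∞ to ∞.
Recall ∫₀^∞ x^m e^(−x/β) dx = m!·β^(m+1), ∫|Ψ|² dx = A²·(a_0).
Setting this equal to 1 gives A² = 1/(a_0).
Substituting a_0 = 2.688 gives A² = 0.37202, so A = 0.60994.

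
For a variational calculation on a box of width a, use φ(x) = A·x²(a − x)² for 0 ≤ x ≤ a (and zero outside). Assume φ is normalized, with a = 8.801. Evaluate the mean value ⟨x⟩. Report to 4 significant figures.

⟨x⟩ = ∫ x |φ|² dx over the full domain.
Evaluating both integrals, ⟨x⟩ = a/2.
With a = 8.801, ⟨x⟩ = 4.4005.

⟨x⟩ ≈ 4.401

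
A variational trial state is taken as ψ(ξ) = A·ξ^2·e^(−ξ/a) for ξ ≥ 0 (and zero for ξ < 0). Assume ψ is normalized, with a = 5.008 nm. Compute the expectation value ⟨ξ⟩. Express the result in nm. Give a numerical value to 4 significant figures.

By definition ⟨ξ⟩ = ∫ ξ |ψ(ξ)|² dξ.
Using ∫₀^∞ ξⁿ e^(−αξ) dξ = n!/αⁿ⁺¹, the ratio of the moment integral to the normalization integral gives ⟨ξ⟩ = 5·a/2.
With a = 5.008, ⟨ξ⟩ = 12.520.

⟨ξ⟩ ≈ 12.52 nm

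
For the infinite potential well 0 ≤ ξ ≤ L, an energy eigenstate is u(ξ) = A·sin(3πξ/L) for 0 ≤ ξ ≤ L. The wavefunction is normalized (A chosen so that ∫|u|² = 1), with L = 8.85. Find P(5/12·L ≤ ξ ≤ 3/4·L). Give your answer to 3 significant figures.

P ≈ 0.333

|u|² is the probability density, so P = ∫_{5/12·L}^{3/4·L} |u|² dξ.
Since A² = 1/(L/2), this is the region integral divided by the full normalization integral.
In terms of t = ξ/L (A² and the length scale cancel between numerator and denominator), P = [∫_{5/12}^{3/4} sin(3·π·t)^2 dt] / [∫_{0}^{1} sin(3·π·t)^2 dt].
Using ∫ sin(3·π·t)^2 dt = t/2 - sin(6·π·t)/(12·π), the numerator is 1/6 and the denominator is 1/2.
The result is P = 1/3.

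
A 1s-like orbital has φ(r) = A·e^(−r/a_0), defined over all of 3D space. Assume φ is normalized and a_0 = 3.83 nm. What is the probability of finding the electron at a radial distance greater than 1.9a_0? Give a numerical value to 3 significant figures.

Integrate the radial probability density 4πr²|φ|² over r > 1.9a_0.
The full normalization integral is A²·[π·a_0^3] = 1, fixing A².
Substituting u = r/a_0, A², 4π and the length scale all cancel in the ratio: P = ∫_{1.9}^{∞} u^2·e^(-2·u) du / ∫_{0}^{∞} u^2·e^(-2·u) du.
An antiderivative of u^2·e^(-2·u) is -(2·u^2 + 2·u + 1)·e^(-2·u)/4; evaluating from 1.9 to ∞ gives 601·e^(-19/5)/200, while the full integral is 1/4.
This evaluates to P = 0.2689.

P ≈ 0.269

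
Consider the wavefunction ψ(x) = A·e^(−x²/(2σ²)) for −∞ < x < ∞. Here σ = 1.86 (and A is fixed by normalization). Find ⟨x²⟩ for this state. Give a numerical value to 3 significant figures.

⟨x²⟩ = ∫ x^2 |ψ|² dx over the full domain.
Differentiating ∫e^(−αx²) dx = √(π/α) under α to get the higher moments, since the A² factors cancel between numerator and denominator, ⟨x²⟩ = σ^2/2.
With σ = 1.86, ⟨x^2⟩ = 1.730.

⟨x^2⟩ ≈ 1.73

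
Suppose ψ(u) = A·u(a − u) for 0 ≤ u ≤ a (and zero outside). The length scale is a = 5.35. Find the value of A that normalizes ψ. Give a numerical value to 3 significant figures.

The normalization condition is ∫|ψ|² du = 1 from 0 to a.
The integral (without the A² prefactor) comes out to a^5/30.
Hence A² = 1/[a^5/30].
Substituting a = 5.35 gives A² = 0.006845, so A = 0.08273.

A ≈ 0.0827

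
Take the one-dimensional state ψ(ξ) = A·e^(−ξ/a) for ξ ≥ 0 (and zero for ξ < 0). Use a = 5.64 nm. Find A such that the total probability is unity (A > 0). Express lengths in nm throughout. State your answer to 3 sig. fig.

A ≈ 0.595 nm^(-1/2)

The normalization condition is ∫|ψ|² dξ = 1 from 0 to ∞.
Using ∫₀^∞ ξⁿ e^(−αξ) dξ = n!/αⁿ⁺¹, the integral (without the A² prefactor) comes out to a/2.
Setting this equal to 1 gives A² = 1/(a/2).
With a = 5.64: A² = 0.3546 and A = 0.5955.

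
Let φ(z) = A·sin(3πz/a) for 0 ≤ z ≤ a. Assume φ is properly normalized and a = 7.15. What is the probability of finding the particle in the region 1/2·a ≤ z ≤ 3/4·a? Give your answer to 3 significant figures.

P ≈ 0.197

P = ∫_{1/2·a}^{3/4·a} |φ(z)|² dz.
The normalization integral ∫|φ|²dz over the whole domain equals a/2·A², and A² cancels in the ratio.
Substituting u = z/a, A² and the length scale cancel in the ratio: P = ∫_{1/2}^{3/4} sin(3·π·u)^2 du / ∫_{0}^{1} sin(3·π·u)^2 du.
Using ∫ sin(3·π·u)^2 du = u/2 - sin(6·π·u)/(12·π), the numerator is 1/8 - 1/(12·π) and the denominator is 1/2.
Evaluating gives P = (-2 + 3·π)/(12·π).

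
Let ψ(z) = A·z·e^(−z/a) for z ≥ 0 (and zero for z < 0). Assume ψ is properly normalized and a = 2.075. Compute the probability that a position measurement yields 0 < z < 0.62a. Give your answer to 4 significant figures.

P = ∫_{0}^{0.62a} |ψ(z)|² dz.
With A² fixed by ∫|ψ|² = 1, i.e. A² = (a^3/4)^(−1), substitute and integrate.
Substituting u = z/a, A² and the length scale cancel in the ratio: P = ∫_{0}^{0.62} u^2·e^(-2·u) du / ∫_{0}^{∞} u^2·e^(-2·u) du.
An antiderivative of u^2·e^(-2·u) is -(2·u^2 + 2·u + 1)·e^(-2·u)/4; evaluating from 0 to 0.62 gives 1/4 - 3761·e^(-31/25)/5000, while the full integral is 1/4.
This works out to P = 0.12930.

P ≈ 0.1293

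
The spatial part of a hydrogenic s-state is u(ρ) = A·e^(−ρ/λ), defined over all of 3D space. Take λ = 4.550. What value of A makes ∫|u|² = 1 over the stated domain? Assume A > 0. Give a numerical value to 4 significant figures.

A ≈ 0.05813

The normalization condition is ∫|u|² 4πρ² dρ = 1 from 0 to ∞.
Recall ∫₀^∞ ρ^m e^(−ρ/β) dρ = m!·β^(m+1), with u = A·e^(−ρ/λ), the integral evaluates to A²·[π·λ^3].
Setting this equal to 1 gives A² = 1/(π·λ^3).
Plugging in λ = 4.550 yields A = 0.058131.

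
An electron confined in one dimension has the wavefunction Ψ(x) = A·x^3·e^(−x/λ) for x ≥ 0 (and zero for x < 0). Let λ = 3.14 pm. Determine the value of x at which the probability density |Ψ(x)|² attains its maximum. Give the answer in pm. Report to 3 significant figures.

Set d/dx [|Ψ(x)|²] = 0 and solve for x > 0.
Solving yields x = 3·λ.
With λ = 3.14, the most probable position is 9.420 pm.

x ≈ 9.42 pm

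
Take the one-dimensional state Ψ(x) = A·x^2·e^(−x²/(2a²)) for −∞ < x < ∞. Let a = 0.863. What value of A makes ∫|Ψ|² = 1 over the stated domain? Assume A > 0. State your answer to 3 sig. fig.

Require ∫ |Ψ|² dx = 1 over the whole domain.
Carrying out the integral gives A² · 3·√(π)·a^5/4.
With a = 0.863: A² = 1.571 and A = 1.254.

A ≈ 1.25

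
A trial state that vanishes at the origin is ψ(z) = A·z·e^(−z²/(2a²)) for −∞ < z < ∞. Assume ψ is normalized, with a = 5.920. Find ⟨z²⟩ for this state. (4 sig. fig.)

⟨z^2⟩ ≈ 52.57

The expectation value is the |ψ|²-weighted average of z^2: ∫ z^2|ψ|² dz.
Using the Gaussian integral ∫_{−∞}^{∞} e^(−αz²) dz = √(π/α), since the A² factors cancel between numerator and denominator, ⟨z²⟩ = 3·a^2/2.
With a = 5.920, ⟨z^2⟩ = 52.570.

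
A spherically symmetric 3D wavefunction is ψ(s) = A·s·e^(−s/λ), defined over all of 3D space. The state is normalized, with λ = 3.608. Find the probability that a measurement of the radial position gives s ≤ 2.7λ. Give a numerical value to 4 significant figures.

P ≈ 0.6267

Integrate the radial probability density 4πs²|ψ|² over s ≤ 2.7λ.
The full normalization integral is A²·[3·π·λ^5] = 1, fixing A².
In terms of u = s/λ (A², 4π and the length scale all cancel between numerator and denominator), P = [∫_{0}^{2.7} u^4·e^(-2·u) du] / [∫_{0}^{∞} u^4·e^(-2·u) du].
An antiderivative of u^4·e^(-2·u) is -(u^4/2 + u^3 + 3·u^2/2 + 3·u/2 + 3/4)·e^(-2·u); evaluating from 0 to 2.7 gives ≈ 0.470017, while the full integral is 3/4.
The region integral divided by the full integral gives P = 0.62669.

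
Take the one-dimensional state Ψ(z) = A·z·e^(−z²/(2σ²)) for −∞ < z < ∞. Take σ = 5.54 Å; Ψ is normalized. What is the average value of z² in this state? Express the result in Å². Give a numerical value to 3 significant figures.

⟨z²⟩ = ∫ z^2 |Ψ|² dz over the full domain.
Using the Gaussian integral ∫_{−∞}^{∞} e^(−αz²) dz = √(π/α), evaluating both integrals, ⟨z²⟩ = 3·σ^2/2.
Putting σ = 5.54 gives 46.04.

⟨z^2⟩ ≈ 46.0 Å^2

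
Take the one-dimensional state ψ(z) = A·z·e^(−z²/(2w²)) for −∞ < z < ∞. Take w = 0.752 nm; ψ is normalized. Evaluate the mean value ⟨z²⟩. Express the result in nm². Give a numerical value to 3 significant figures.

By definition ⟨z²⟩ = ∫ z^2 |ψ(z)|² dz.
Since the A² factors cancel between numerator and denominator, ⟨z²⟩ = 3·w^2/2.
With w = 0.752, ⟨z^2⟩ = 0.8483.

⟨z^2⟩ ≈ 0.848 nm^2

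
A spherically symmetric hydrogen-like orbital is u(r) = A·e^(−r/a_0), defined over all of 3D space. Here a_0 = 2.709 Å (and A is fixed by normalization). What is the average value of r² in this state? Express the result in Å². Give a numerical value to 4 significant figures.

⟨r^2⟩ ≈ 22.02 Å^2

⟨r²⟩ = ∫ r^2 |u|² 4πr² dr over the full domain.
Since the A² factors cancel between numerator and denominator, ⟨r²⟩ = 3·a_0^2.
With a_0 = 2.709, ⟨r^2⟩ = 22.016.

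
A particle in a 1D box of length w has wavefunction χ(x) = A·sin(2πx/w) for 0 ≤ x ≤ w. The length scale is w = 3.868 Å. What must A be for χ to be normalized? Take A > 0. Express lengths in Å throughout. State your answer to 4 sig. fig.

The normalization condition is ∫|χ|² dx = 1 from 0 to w.
With ∫₀^w sin²(nπx/w) dx = w/2, the integral (without the A² prefactor) comes out to w/2.
Hence A² = 1/[w/2].
Plugging in w = 3.868 yields A = 0.71907.

A ≈ 0.7191 Å^(-1/2)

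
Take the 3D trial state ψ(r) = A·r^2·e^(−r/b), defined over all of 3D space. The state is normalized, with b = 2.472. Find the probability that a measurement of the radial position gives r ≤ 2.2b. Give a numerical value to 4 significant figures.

P ≈ 0.1564

Integrate the radial probability density 4πr²|ψ|² over r ≤ 2.2b.
A² is fixed by ∫₀^∞ 4πr²|ψ|² dr = 1, i.e. A² = (45·π·b^7/2)^(−1).
Substituting u = r/b, A², 4π and the length scale all cancel in the ratio: P = ∫_{0}^{2.2} u^6·e^(-2·u) du / ∫_{0}^{∞} u^6·e^(-2·u) du.
An antiderivative of u^6·e^(-2·u) is -(4·u^6 + 12·u^5 + 30·u^4 + 60·u^3 + 90·u^2 + 90·u + 45)·e^(-2·u)/8; evaluating from 0 to 2.2 gives ≈ 0.879496, while the full integral is 45/8.
The region integral divided by the full integral gives P = 0.15635.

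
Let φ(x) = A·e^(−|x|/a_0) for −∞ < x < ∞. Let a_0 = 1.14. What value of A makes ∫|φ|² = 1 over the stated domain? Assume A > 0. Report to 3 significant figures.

The normalization condition is ∫|φ|² dx = 1 from −∞ to ∞.
With φ = A·e^(−|x|/a_0), the integral evaluates to A²·[a_0].
Setting this equal to 1 gives A² = 1/(a_0).
With a_0 = 1.14: A² = 0.8772 and A = 0.9366.

A ≈ 0.937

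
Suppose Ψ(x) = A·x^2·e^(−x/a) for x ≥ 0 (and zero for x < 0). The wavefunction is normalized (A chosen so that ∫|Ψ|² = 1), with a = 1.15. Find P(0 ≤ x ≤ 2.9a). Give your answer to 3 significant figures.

P ≈ 0.687

|Ψ|² is the probability density, so P = ∫_{0}^{2.9a} |Ψ|² dx.
Since A² = 1/(3·a^5/4), this is the region integral divided by the full normalization integral.
Let u = x/a; then A² and the length scale cancel, so P = ∫_{0}^{2.9} u^4·e^(-2·u) du ÷ ∫_{0}^{∞} u^4·e^(-2·u) du.
An antiderivative of u^4·e^(-2·u) is -(u^4/2 + u^3 + 3·u^2/2 + 3·u/2 + 3/4)·e^(-2·u); evaluating from 0 to 2.9 gives ≈ 0.51546, while the full integral is 3/4.
The result is P = 0.6873.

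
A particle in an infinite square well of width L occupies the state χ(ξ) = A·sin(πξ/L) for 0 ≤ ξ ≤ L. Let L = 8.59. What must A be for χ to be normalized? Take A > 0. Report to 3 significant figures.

A ≈ 0.483

Require ∫ |χ|² dξ = 1 over the whole domain.
∫|χ|² dξ = A²·(L/2).
Substituting L = 8.59 gives A² = 0.2328, so A = 0.4825.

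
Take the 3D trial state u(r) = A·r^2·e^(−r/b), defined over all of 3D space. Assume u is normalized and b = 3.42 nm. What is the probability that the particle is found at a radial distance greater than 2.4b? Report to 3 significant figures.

P ≈ 0.791

Integrate the radial probability density 4πr²|u|² over r > 2.4b.
The full normalization integral is A²·[45·π·b^7/2] = 1, fixing A².
Let t = r/b; then A², 4π and the length scale all cancel, so P = ∫_{2.4}^{∞} t^6·e^(-2·t) dt ÷ ∫_{0}^{∞} t^6·e^(-2·t) dt.
With ∫ t^6·e^(-2·t) dt = -(4·t^6 + 12·t^5 + 30·t^4 + 60·t^3 + 90·t^2 + 90·t + 45)·e^(-2·t)/8 + C, the region integral is ≈ 4.4483 and the full one is 45/8.
Taking the ratio yields P = 0.7908.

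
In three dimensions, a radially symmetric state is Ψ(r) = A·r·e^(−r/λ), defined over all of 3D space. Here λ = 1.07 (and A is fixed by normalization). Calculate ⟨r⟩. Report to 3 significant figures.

⟨r⟩ ≈ 2.68

By definition ⟨r⟩ = ∫ r |Ψ(r)|² 4πr² dr.
With ∫₀^∞ r^5 e^(−αr) dr = 5!/α^6, evaluating both integrals, ⟨r⟩ = 5·λ/2.
Putting λ = 1.07 gives 2.675.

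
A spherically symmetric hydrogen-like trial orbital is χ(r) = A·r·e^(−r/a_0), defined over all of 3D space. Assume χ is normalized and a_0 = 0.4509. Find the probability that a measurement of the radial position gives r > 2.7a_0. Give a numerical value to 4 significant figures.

P ≈ 0.3733

Integrate the radial probability density 4πr²|χ|² over r > 2.7a_0.
A² is fixed by ∫₀^∞ 4πr²|χ|² dr = 1, i.e. A² = (3·π·a_0^5)^(−1).
Let u = r/a_0; then A², 4π and the length scale all cancel, so P = ∫_{2.7}^{∞} u^4·e^(-2·u) du ÷ ∫_{0}^{∞} u^4·e^(-2·u) du.
An antiderivative of u^4·e^(-2·u) is -(u^4/2 + u^3 + 3·u^2/2 + 3·u/2 + 3/4)·e^(-2·u); evaluating from 2.7 to ∞ gives ≈ 0.279983, while the full integral is 3/4.
This evaluates to P = 0.37331.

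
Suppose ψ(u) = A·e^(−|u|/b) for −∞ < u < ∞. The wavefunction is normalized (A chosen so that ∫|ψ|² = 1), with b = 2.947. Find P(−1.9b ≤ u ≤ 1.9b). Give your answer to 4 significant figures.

|ψ|² is the probability density, so P = ∫_{−1.9b}^{1.9b} |ψ|² du.
With A² fixed by ∫|ψ|² = 1, i.e. A² = (b)^(−1), substitute and integrate.
By symmetry take twice the u ≥ 0 contribution in numerator and denominator; the 2's cancel. Let t = u/b; then A² and the length scale cancel, so P = ∫_{0}^{1.9} e^(-2·t) dt ÷ ∫_{0}^{∞} e^(-2·t) dt.
An antiderivative of e^(-2·t) is -e^(-2·t)/2; evaluating from 0 to 1.9 gives 1/2 - e^(-19/5)/2, while the full integral is 1/2.
Taking the ratio, P = 0.97763.

P ≈ 0.9776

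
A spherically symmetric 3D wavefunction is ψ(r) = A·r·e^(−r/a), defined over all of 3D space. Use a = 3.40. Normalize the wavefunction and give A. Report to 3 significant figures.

A ≈ 0.0153

We need A² ∫|f|² 4πr² dr = 1, taking the integral from 0 to ∞.
The angular integral contributes 4π, leaving ∫₀^∞ r²|ψ|² dr.
The integral (without the A² prefactor) comes out to 3·π·a^5.
Plugging in a = 3.40 yields A = 0.01528.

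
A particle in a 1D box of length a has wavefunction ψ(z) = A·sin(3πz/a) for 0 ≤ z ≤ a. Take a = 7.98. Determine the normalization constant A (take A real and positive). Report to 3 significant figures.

A ≈ 0.501

Normalization requires ∫|ψ|² dz = 1, integrated from 0 to a.
Carrying out the integral gives A² · a/2.
Setting this equal to 1 gives A² = 1/(a/2).
Plugging in a = 7.98 yields A = 0.5006.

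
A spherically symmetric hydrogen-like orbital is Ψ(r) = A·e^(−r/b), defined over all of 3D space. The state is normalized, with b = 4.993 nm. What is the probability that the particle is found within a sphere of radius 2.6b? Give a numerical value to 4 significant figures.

P ≈ 0.8912

P = ∫ |Ψ|² 4πr² dr over r ≤ 2.6b.
Normalization gives A² = 1/(π·b^3).
In terms of u = r/b (A², 4π and the length scale all cancel between numerator and denominator), P = [∫_{0}^{2.6} u^2·e^(-2·u) du] / [∫_{0}^{∞} u^2·e^(-2·u) du].
An antiderivative of u^2·e^(-2·u) is -(2·u^2 + 2·u + 1)·e^(-2·u)/4; evaluating from 0 to 2.6 gives 1/4 - 493·e^(-26/5)/100, while the full integral is 1/4.
The region integral divided by the full integral gives P = 0.89121.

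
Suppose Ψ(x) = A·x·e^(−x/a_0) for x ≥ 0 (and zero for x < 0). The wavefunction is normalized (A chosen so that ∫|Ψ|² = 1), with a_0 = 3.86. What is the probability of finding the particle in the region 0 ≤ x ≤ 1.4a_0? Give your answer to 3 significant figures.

The probability is P = ∫ |Ψ|² dx over [0, 1.4a_0].
The normalization integral ∫|Ψ|²dx over the whole domain equals a_0^3/4·A², and A² cancels in the ratio.
In terms of u = x/a_0 (A² and the length scale cancel between numerator and denominator), P = [∫_{0}^{1.4} u^2·e^(-2·u) du] / [∫_{0}^{∞} u^2·e^(-2·u) du].
An antiderivative of u^2·e^(-2·u) is -(2·u^2 + 2·u + 1)·e^(-2·u)/4; evaluating from 0 to 1.4 gives 1/4 - 193·e^(-14/5)/100, while the full integral is 1/4.
Evaluating gives P = 0.5305.

P ≈ 0.531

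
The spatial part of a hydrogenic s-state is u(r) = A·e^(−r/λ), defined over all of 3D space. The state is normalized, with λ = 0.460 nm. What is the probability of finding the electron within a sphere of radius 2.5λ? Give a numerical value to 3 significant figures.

P ≈ 0.875

P = ∫ |u|² 4πr² dr over r ≤ 2.5λ.
Normalization gives A² = 1/(π·λ^3).
Substituting t = r/λ, A², 4π and the length scale all cancel in the ratio: P = ∫_{0}^{2.5} t^2·e^(-2·t) dt / ∫_{0}^{∞} t^2·e^(-2·t) dt.
With ∫ t^2·e^(-2·t) dt = -(2·t^2 + 2·t + 1)·e^(-2·t)/4 + C, the region integral is 1/4 - 37·e^(-5)/8 and the full one is 1/4.
This evaluates to P = 0.8753.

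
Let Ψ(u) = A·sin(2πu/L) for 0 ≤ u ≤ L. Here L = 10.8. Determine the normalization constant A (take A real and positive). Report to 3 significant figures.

A ≈ 0.430

We need A² ∫|f|² du = 1, taking the integral from 0 to L.
Carrying out the integral gives A² · L/2.
So A² = (L/2)^(−1).
Substituting L = 10.8 gives A² = 0.1852, so A = 0.4303.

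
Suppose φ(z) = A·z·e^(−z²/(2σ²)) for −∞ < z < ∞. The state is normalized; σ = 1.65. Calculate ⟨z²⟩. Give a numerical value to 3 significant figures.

The expectation value is the |φ|²-weighted average of z^2: ∫ z^2|φ|² dz.
Evaluating both integrals, ⟨z²⟩ = 3·σ^2/2.
Putting σ = 1.65 gives 4.084.

⟨z^2⟩ ≈ 4.08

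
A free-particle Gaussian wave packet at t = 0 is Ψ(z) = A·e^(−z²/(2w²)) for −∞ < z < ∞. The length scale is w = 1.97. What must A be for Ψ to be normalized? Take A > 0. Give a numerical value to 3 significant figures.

A ≈ 0.535

The normalization condition is ∫|Ψ|² dz = 1 from −∞ to ∞.
Using the Gaussian integral ∫_{−∞}^{∞} e^(−αz²) dz = √(π/α), ∫|Ψ|² dz = A²·(√(π)·w).
Plugging in w = 1.97 yields A = 0.5352.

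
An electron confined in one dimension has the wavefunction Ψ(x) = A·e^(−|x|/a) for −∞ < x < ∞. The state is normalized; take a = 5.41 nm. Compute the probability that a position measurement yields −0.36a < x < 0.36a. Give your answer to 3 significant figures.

|Ψ|² is the probability density, so P = ∫_{−0.36a}^{0.36a} |Ψ|² dx.
Since A² = 1/(a), this is the region integral divided by the full normalization integral.
By symmetry take twice the x ≥ 0 contribution in numerator and denominator; the 2's cancel. Let u = x/a; then A² and the length scale cancel, so P = ∫_{0}^{0.36} e^(-2·u) du ÷ ∫_{0}^{∞} e^(-2·u) du.
An antiderivative of e^(-2·u) is -e^(-2·u)/2; evaluating from 0 to 0.36 gives 1/2 - e^(-18/25)/2, while the full integral is 1/2.
The result is P = 0.5132.

P ≈ 0.513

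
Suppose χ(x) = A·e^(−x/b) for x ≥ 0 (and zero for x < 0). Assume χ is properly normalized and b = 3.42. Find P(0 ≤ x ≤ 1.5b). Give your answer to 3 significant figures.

P = ∫_{0}^{1.5b} |χ(x)|² dx.
With A² fixed by ∫|χ|² = 1, i.e. A² = (b/2)^(−1), substitute and integrate.
Substituting u = x/b, A² and the length scale cancel in the ratio: P = ∫_{0}^{1.5} e^(-2·u) du / ∫_{0}^{∞} e^(-2·u) du.
An antiderivative of e^(-2·u) is -e^(-2·u)/2; evaluating from 0 to 1.5 gives 1/2 - e^(-3)/2, while the full integral is 1/2.
Evaluating gives P = 0.9502.

P ≈ 0.950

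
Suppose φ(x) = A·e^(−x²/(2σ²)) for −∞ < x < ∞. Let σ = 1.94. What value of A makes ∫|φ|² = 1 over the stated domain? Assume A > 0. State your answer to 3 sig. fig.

A ≈ 0.539

We need A² ∫|f|² dx = 1, taking the integral from −∞ to ∞.
With ∫_{−∞}^{∞} x^(2m) e^(−αx²) dx = (2m−1)!!·√π / (2^m α^(m+1/2)), with φ = A·e^(−x²/(2σ²)), the integral evaluates to A²·[√(π)·σ].
Setting this equal to 1 gives A² = 1/(√(π)·σ).
Plugging in σ = 1.94 yields A = 0.5393.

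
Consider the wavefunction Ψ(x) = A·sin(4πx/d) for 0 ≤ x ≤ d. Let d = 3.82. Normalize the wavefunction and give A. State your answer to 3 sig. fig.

A ≈ 0.724

Require ∫ |Ψ|² dx = 1 over the whole domain.
∫|Ψ|² dx = A²·(d/2).
Hence A² = 1/[d/2].
Plugging in d = 3.82 yields A = 0.7236.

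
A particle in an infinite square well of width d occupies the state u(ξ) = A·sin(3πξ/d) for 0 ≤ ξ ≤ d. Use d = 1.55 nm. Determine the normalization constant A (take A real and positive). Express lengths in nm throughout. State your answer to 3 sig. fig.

A ≈ 1.14 nm^(-1/2)

Normalization requires ∫|u|² dξ = 1, integrated from 0 to d.
With u = A·sin(3πξ/d), the integral evaluates to A²·[d/2].
Setting this equal to 1 gives A² = 1/(d/2).
Plugging in d = 1.55 yields A = 1.136.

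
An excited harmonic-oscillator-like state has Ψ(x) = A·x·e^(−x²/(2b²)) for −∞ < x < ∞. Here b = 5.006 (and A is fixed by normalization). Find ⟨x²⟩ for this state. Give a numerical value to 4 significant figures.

By definition ⟨x²⟩ = ∫ x^2 |Ψ(x)|² dx.
Since the A² factors cancel between numerator and denominator, ⟨x²⟩ = 3·b^2/2.
With b = 5.006, ⟨x^2⟩ = 37.590.

⟨x^2⟩ ≈ 37.59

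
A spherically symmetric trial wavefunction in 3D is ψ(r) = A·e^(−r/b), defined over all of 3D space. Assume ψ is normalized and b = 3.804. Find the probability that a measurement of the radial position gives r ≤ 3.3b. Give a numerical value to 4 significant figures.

P ≈ 0.9600

With dV = 4πr²dr, the probability is ∫|ψ|² dV over r ≤ 3.3b.
A² is fixed by ∫₀^∞ 4πr²|ψ|² dr = 1, i.e. A² = (π·b^3)^(−1).
Let u = r/b; then A², 4π and the length scale all cancel, so P = ∫_{0}^{3.3} u^2·e^(-2·u) du ÷ ∫_{0}^{∞} u^2·e^(-2·u) du.
An antiderivative of u^2·e^(-2·u) is -(2·u^2 + 2·u + 1)·e^(-2·u)/4; evaluating from 0 to 3.3 gives 1/4 - 1469·e^(-33/5)/200, while the full integral is 1/4.
Taking the ratio yields P = 0.96003.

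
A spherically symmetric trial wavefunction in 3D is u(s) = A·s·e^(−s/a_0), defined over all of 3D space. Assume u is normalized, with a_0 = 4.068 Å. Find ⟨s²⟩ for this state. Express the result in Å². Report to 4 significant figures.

⟨s²⟩ = ∫ s^2 |u|² 4πs² ds over the full domain.
The ratio of the moment integral to the normalization integral gives ⟨s²⟩ = 15·a_0^2/2.
With a_0 = 4.068, ⟨s^2⟩ = 124.11.

⟨s^2⟩ ≈ 124.1 Å^2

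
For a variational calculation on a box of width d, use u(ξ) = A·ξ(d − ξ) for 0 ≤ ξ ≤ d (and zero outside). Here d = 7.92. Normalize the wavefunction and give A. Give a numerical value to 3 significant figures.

Require ∫ |u|² dξ = 1 over the whole domain.
Expanding the polynomial and integrating term by term, ∫|u|² dξ = A²·(d^5/30).
Plugging in d = 7.92 yields A = 0.03103.

A ≈ 0.0310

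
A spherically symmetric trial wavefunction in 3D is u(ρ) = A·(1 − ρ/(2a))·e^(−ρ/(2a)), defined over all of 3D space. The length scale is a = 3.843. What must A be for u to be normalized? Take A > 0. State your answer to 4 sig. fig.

Normalization requires ∫|u|² 4πρ² dρ = 1, integrated from 0 to ∞.
(Spherical symmetry: dV = 4πρ² dρ.)
The integral (without the A² prefactor) comes out to 8·π·a^3.
So A² = (8·π·a^3)^(−1).
Plugging in a = 3.843 yields A = 0.026477.

A ≈ 0.02648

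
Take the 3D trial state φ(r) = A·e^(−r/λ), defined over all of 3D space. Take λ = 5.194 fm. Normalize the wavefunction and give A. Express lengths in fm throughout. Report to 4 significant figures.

Normalization requires ∫|φ|² 4πr² dr = 1, integrated from 0 to ∞.
(Spherical symmetry: dV = 4πr² dr.)
Using ∫₀^∞ rⁿ e^(−αr) dr = n!/αⁿ⁺¹, ∫|φ|² 4πr² dr = A²·(π·λ^3).
Setting this equal to 1 gives A² = 1/(π·λ^3).
With λ = 5.194: A² = 0.0022717 and A = 0.047662.

A ≈ 0.04766 fm^(-3/2)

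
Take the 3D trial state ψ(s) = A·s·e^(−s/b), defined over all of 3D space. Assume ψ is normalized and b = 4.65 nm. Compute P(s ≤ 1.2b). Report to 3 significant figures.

P = ∫ |ψ|² 4πs² ds over s ≤ 1.2b.
The full normalization integral is A²·[3·π·b^5] = 1, fixing A².
Substituting u = s/b, A², 4π and the length scale all cancel in the ratio: P = ∫_{0}^{1.2} u^4·e^(-2·u) du / ∫_{0}^{∞} u^4·e^(-2·u) du.
Using ∫ u^4·e^(-2·u) du = -(u^4/2 + u^3 + 3·u^2/2 + 3·u/2 + 3/4)·e^(-2·u), the numerator is ≈ 0.071901 and the denominator is 3/4.
The region integral divided by the full integral gives P = 0.09587.

P ≈ 0.0959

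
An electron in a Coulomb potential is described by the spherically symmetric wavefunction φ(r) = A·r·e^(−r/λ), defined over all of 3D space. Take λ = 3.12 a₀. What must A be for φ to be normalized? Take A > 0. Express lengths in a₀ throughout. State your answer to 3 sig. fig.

We need A² ∫|f|² 4πr² dr = 1, taking the integral from 0 to ∞.
Using ∫₀^∞ rⁿ e^(−αr) dr = n!/αⁿ⁺¹, carrying out the integral gives A² · 3·π·λ^5.
Setting this equal to 1 gives A² = 1/(3·π·λ^5).
Substituting λ = 3.12 gives A² = 0.0003589, so A = 0.01894.

A ≈ 0.0189 a₀^(-5/2)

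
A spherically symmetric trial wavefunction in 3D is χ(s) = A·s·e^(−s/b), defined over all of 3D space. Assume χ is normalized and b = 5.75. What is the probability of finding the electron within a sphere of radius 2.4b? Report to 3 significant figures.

P ≈ 0.524

Integrate the radial probability density 4πs²|χ|² over s ≤ 2.4b.
A² is fixed by ∫₀^∞ 4πs²|χ|² ds = 1, i.e. A² = (3·π·b^5)^(−1).
Substituting u = s/b, A², 4π and the length scale all cancel in the ratio: P = ∫_{0}^{2.4} u^4·e^(-2·u) du / ∫_{0}^{∞} u^4·e^(-2·u) du.
An antiderivative of u^4·e^(-2·u) is -(u^4/2 + u^3 + 3·u^2/2 + 3·u/2 + 3/4)·e^(-2·u); evaluating from 0 to 2.4 gives ≈ 0.39281, while the full integral is 3/4.
Taking the ratio yields P = 0.5237.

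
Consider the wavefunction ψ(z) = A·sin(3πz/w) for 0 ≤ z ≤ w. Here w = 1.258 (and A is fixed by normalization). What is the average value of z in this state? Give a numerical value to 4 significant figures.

By definition ⟨z⟩ = ∫ z |ψ(z)|² dz.
Using sin²θ = (1 − cos 2θ)/2, the ratio of the moment integral to the normalization integral gives ⟨z⟩ = w/2.
With w = 1.258, ⟨z⟩ = 0.62900.

⟨z⟩ ≈ 0.6290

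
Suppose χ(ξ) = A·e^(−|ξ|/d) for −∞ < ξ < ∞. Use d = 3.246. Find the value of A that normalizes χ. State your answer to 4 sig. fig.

A ≈ 0.5550

The normalization condition is ∫|χ|² dξ = 1 from −∞ to ∞.
With ∫₀^∞ ξ^0 e^(−αξ) dξ = 0!/α^1, the integral (without the A² prefactor) comes out to d.
Hence A² = 1/[d].
With d = 3.246: A² = 0.30807 and A = 0.55504.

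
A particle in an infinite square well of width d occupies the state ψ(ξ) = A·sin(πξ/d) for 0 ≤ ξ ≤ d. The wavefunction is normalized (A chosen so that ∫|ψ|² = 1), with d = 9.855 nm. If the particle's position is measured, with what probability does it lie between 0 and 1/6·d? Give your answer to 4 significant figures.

P ≈ 0.02883

The probability is P = ∫ |ψ|² dξ over [0, 1/6·d].
Since A² = 1/(d/2), this is the region integral divided by the full normalization integral.
In terms of u = ξ/d (A² and the length scale cancel between numerator and denominator), P = [∫_{0}^{1/6} sin(π·u)^2 du] / [∫_{0}^{1} sin(π·u)^2 du].
With ∫ sin(π·u)^2 du = u/2 - sin(2·π·u)/(4·π) + C, the region integral is -√(3)/(8·π) + 1/12 and the full one is 1/2.
This works out to P = (-√(3)/4 + π/6)/π.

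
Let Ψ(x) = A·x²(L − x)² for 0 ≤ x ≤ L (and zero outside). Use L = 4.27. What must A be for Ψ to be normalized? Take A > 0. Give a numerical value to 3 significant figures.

A ≈ 0.0365

Require ∫ |Ψ|² dx = 1 over the whole domain.
Expanding the polynomial and integrating term by term, carrying out the integral gives A² · L^9/630.
Hence A² = 1/[L^9/630].
With L = 4.27: A² = 0.001335 and A = 0.03654.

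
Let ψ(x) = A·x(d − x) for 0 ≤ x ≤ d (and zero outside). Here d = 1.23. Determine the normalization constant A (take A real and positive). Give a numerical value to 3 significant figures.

A ≈ 3.26

We need A² ∫|f|² dx = 1, taking the integral from 0 to d.
The integral (without the A² prefactor) comes out to d^5/30.
Hence A² = 1/[d^5/30].
Plugging in d = 1.23 yields A = 3.264.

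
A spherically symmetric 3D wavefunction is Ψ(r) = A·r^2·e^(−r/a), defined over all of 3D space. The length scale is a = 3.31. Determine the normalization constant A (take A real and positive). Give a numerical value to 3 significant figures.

A ≈ 0.00180

We need A² ∫|f|² 4πr² dr = 1, taking the integral from 0 to ∞.
In 3D with spherical symmetry the volume element is 4πr² dr.
Using ∫₀^∞ rⁿ e^(−αr) dr = n!/αⁿ⁺¹, ∫|Ψ|² 4πr² dr = A²·(45·π·a^7/2).
Setting this equal to 1 gives A² = 1/(45·π·a^7/2).
Substituting a = 3.31 gives A² = 0.000003250, so A = 0.001803.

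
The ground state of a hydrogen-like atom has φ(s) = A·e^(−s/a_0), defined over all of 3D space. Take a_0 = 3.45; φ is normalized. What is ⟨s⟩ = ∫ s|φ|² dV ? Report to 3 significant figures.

⟨s⟩ ≈ 5.18

The expectation value is the |φ|²-weighted average of s: ∫ s|φ|² 4πs² ds.
Using ∫₀^∞ sⁿ e^(−αs) ds = n!/αⁿ⁺¹, since the A² factors cancel between numerator and denominator, ⟨s⟩ = 3·a_0/2.
Putting a_0 = 3.45 gives 5.175.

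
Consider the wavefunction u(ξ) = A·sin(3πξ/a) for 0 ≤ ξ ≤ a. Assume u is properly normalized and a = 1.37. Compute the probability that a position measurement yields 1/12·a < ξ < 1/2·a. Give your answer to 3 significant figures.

P ≈ 0.470

|u|² is the probability density, so P = ∫_{1/12·a}^{1/2·a} |u|² dξ.
With A² fixed by ∫|u|² = 1, i.e. A² = (a/2)^(−1), substitute and integrate.
Substituting t = ξ/a, A² and the length scale cancel in the ratio: P = ∫_{1/12}^{1/2} sin(3·π·t)^2 dt / ∫_{0}^{1} sin(3·π·t)^2 dt.
With ∫ sin(3·π·t)^2 dt = t/2 - sin(6·π·t)/(12·π) + C, the region integral is 1/(12·π) + 5/24 and the full one is 1/2.
Taking the ratio, P = (2 + 5·π)/(12·π).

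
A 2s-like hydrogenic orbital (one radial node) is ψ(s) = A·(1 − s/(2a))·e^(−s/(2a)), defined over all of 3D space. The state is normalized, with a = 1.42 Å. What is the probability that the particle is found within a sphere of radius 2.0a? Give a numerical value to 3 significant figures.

P ≈ 0.0527

P = ∫ |ψ|² 4πs² ds over s ≤ 2.0a.
Normalization gives A² = 1/(8·π·a^3).
In terms of u = s/a (A², 4π and the length scale all cancel between numerator and denominator), P = [∫_{0}^{2.0} u^2·(1 - u/2)^2·e^(-u) du] / [∫_{0}^{∞} u^2·(1 - u/2)^2·e^(-u) du].
An antiderivative of u^2·(1 - u/2)^2·e^(-u) is -(u^4/4 + u^2 + 2·u + 2)·e^(-u); evaluating from 0 to 2.0 gives 2 - 14·e^(-2), while the full integral is 2.
Taking the ratio yields P = 0.05265.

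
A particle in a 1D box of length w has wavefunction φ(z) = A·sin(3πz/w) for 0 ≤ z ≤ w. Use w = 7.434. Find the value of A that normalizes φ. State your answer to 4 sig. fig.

A ≈ 0.5187

Normalization requires ∫|φ|² dz = 1, integrated from 0 to w.
With ∫₀^w sin²(nπz/w) dz = w/2, the integral (without the A² prefactor) comes out to w/2.
Hence A² = 1/[w/2].
Substituting w = 7.434 gives A² = 0.26903, so A = 0.51869.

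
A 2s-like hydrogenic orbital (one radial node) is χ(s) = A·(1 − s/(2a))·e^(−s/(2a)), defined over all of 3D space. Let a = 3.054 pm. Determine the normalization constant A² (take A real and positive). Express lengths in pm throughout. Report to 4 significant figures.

The normalization condition is ∫|χ|² 4πs² ds = 1 from 0 to ∞.
Recall ∫₀^∞ s^m e^(−s/β) ds = m!·β^(m+1), carrying out the integral gives A² · 8·π·a^3.
Setting this equal to 1 gives A² = 1/(8·π·a^3).
Plugging in a = 3.054 yields A = 0.037375.

A^2 ≈ 0.001397 pm^(-3)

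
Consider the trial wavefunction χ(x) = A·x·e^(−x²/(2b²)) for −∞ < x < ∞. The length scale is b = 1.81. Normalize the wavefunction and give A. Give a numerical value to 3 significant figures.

A ≈ 0.436

Normalization requires ∫|χ|² dx = 1, integrated from −∞ to ∞.
Differentiating ∫e^(−αx²) dx = √(π/α) under α to get the higher moments, carrying out the integral gives A² · √(π)·b^3/2.
Hence A² = 1/[√(π)·b^3/2].
Plugging in b = 1.81 yields A = 0.4362.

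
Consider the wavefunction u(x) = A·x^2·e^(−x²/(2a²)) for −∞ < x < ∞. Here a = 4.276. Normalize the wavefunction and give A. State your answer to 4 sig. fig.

Require ∫ |u|² dx = 1 over the whole domain.
With ∫_{−∞}^{∞} x^(2m) e^(−αx²) dx = (2m−1)!!·√π / (2^m α^(m+1/2)), with u = A·x^2·e^(−x²/(2a²)), the integral evaluates to A²·[3·√(π)·a^5/4].
Hence A² = 1/[3·√(π)·a^5/4].
Substituting a = 4.276 gives A² = 0.00052623, so A = 0.022940.

A ≈ 0.02294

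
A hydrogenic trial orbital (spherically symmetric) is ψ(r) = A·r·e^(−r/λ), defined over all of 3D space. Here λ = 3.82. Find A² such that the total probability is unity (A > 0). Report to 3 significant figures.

A^2 ≈ 0.000130

Require ∫ |ψ|² 4πr² dr = 1 over the whole domain.
With ∫₀^∞ r^4 e^(−αr) dr = 4!/α^5, ∫|ψ|² 4πr² dr = A²·(3·π·λ^5).
Substituting λ = 3.82 gives A² = 0.0001304, so A = 0.01142.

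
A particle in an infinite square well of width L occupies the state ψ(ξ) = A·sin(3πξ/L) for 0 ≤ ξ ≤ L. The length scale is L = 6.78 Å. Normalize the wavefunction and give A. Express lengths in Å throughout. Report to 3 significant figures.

We need A² ∫|f|² dξ = 1, taking the integral from 0 to L.
Using sin²θ = (1 − cos 2θ)/2, with ψ = A·sin(3πξ/L), the integral evaluates to A²·[L/2].
Hence A² = 1/[L/2].
Substituting L = 6.78 gives A² = 0.2950, so A = 0.5431.

A ≈ 0.543 Å^(-1/2)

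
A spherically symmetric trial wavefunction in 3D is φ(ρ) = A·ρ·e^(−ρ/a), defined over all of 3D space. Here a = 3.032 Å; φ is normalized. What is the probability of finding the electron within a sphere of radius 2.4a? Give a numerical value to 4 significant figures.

P ≈ 0.5237

Integrate the radial probability density 4πρ²|φ|² over ρ ≤ 2.4a.
A² is fixed by ∫₀^∞ 4πρ²|φ|² dρ = 1, i.e. A² = (3·π·a^5)^(−1).
Let u = ρ/a; then A², 4π and the length scale all cancel, so P = ∫_{0}^{2.4} u^4·e^(-2·u) du ÷ ∫_{0}^{∞} u^4·e^(-2·u) du.
Using ∫ u^4·e^(-2·u) du = -(u^4/2 + u^3 + 3·u^2/2 + 3·u/2 + 3/4)·e^(-2·u), the numerator is ≈ 0.392806 and the denominator is 3/4.
This evaluates to P = 0.52374.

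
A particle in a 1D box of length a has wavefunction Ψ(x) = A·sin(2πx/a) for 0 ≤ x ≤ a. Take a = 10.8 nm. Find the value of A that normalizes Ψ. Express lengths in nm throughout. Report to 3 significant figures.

Normalization requires ∫|Ψ|² dx = 1, integrated from 0 to a.
With ∫₀^a sin²(nπx/a) dx = a/2, carrying out the integral gives A² · a/2.
So A² = (a/2)^(−1).
With a = 10.8: A² = 0.1852 and A = 0.4303.

A ≈ 0.430 nm^(-1/2)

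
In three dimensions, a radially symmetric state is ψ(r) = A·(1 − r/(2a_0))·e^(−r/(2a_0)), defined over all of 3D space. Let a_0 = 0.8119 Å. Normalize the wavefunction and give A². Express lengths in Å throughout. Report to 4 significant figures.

A^2 ≈ 0.07435 Å^(-3)

We need A² ∫|f|² 4πr² dr = 1, taking the integral from 0 to ∞.
Using ∫₀^∞ rⁿ e^(−αr) dr = n!/αⁿ⁺¹, the integral (without the A² prefactor) comes out to 8·π·a_0^3.
Setting this equal to 1 gives A² = 1/(8·π·a_0^3).
With a_0 = 0.8119: A² = 0.074345 and A = 0.27266.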